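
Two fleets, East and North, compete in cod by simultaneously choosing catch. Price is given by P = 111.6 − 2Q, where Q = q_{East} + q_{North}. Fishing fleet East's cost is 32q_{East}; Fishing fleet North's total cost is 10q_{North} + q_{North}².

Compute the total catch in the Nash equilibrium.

Fishing fleet East's profit: π = q_{East}(111.6 − 2(q_{East} + q_{North})) − 32q_{East}.
∂π/∂q_{East} = 79.6 − 4q_{East} − 2q_{North} = 0, so q_{East} = 19.9 − 0.5q_{North}.
For North: ∂π/∂q_{North} = 101.6 − 6q_{North} − 2q_{East} = 0 ⇒ q_{North} = 254/15 − (1/3)q_{East}.
Solving the two reaction functions simultaneously: (1 − (−0.5)(−1/3))q_{East} = 19.9 − 0.5·(254/15), so (5/6)q_{East} = 343/30 and q_{East} = 13.72.
Then q_{North} = 254/15 − (1/3)·13.72 = 12.36.
Total catch: 13.72 + 12.36 = 26.08.

26.08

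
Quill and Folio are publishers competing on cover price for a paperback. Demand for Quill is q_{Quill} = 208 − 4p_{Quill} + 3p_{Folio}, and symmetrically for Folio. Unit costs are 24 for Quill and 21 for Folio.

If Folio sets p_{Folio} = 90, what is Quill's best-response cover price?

71.75

Quill's profit: π = (p_{Quill} − 24)(208 − 4p_{Quill} + 3p_{Folio}).
∂π/∂p_{Quill} = 304 − 8p_{Quill} + 3p_{Folio} = 0 ⇒ p_{Quill} = 38 + 0.375p_{Folio}.
At p_{Folio} = 90: p_{Quill} = 38 + 0.375·90 = 71.75.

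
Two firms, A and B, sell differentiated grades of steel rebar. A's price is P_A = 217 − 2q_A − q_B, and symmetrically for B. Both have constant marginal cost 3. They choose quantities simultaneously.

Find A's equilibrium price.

Firm A's profit: π = q_A(217 − 2q_A − q_B) − 3q_A.
∂π/∂q_A = 214 − 4q_A − q_B = 0 ⇒ q_A = 53.5 − 0.25q_B.
By symmetry q_B = q_A; substituting into the reaction function, 1.25q_A = 53.5 and q_A = 42.8.
P_A = 217 − 2·42.8 − 42.8 = 88.6.

88.6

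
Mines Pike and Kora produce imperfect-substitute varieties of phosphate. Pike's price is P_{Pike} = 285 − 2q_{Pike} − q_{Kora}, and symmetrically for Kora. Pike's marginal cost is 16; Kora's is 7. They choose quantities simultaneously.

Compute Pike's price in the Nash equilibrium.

122.4

Mine Pike's profit: π = q_{Pike}(285 − 2q_{Pike} − q_{Kora}) − 16q_{Pike}.
∂π/∂q_{Pike} = 269 − 4q_{Pike} − q_{Kora} = 0 ⇒ q_{Pike} = 67.25 − 0.25q_{Kora}.
Similarly q_{Kora} = 69.5 − 0.25q_{Pike}.
Plugging q_{Kora} into Pike's best response: q_{Pike} = 67.25 − 0.25(69.5 − 0.25q_{Pike}) ⇒ 0.9375q_{Pike} = 49.875, so q_{Pike} = 53.2.
Then q_{Kora} = 69.5 − 0.25·53.2 = 56.2.
P_{Pike} = 285 − 2·53.2 − 56.2 = 122.4.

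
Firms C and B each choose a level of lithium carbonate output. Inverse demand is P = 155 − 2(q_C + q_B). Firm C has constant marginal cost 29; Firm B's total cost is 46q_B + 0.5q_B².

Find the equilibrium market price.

Firm C's profit: π = q_C(155 − 2(q_C + q_B)) − 29q_C.
∂π/∂q_C = 126 − 4q_C − 2q_B = 0, so q_C = 31.5 − 0.5q_B.
For B: ∂π/∂q_B = 109 − 5q_B − 2q_C = 0 ⇒ q_B = 21.8 − 0.4q_C.
Solving the two reaction functions simultaneously: (1 − (−0.5)(−0.4))q_C = 31.5 − 0.5·21.8, so 0.8q_C = 20.6 and q_C = 25.75.
Then q_B = 21.8 − 0.4·25.75 = 11.5.
Equilibrium price: P = 155 − 2·37.25 = 80.5.

80.5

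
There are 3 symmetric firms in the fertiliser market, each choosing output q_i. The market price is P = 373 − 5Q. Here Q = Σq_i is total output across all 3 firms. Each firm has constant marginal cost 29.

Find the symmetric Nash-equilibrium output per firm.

A representative firm's profit is π_i = q_i(373 − 5Q) − 29q_i, with Q = q_i + Σ_{j≠i} q_j.
First-order condition: 344 − 10q_i − 5Σ_{j≠i} q_j = 0.
In a symmetric equilibrium every firm chooses the same q, so Σ_{j≠i} q_j = 2q. The condition becomes 344 − 20q = 0, giving q = 344/20 = 17.2.

17.2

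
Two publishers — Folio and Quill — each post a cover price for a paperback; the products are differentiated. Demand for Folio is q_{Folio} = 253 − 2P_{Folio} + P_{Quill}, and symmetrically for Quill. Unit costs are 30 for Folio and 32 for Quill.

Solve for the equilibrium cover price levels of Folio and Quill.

104.6, 105.4

Folio's profit: π = (P_{Folio} − 30)(253 − 2P_{Folio} + P_{Quill}).
∂π/∂P_{Folio} = 313 − 4P_{Folio} + P_{Quill} = 0 ⇒ P_{Folio} = 78.25 + 0.25P_{Quill}.
Similarly P_{Quill} = 79.25 + 0.25P_{Folio}.
Solving the two reaction functions simultaneously: (1 − (0.25)(0.25))P_{Folio} = 78.25 + 0.25·79.25, so 0.9375P_{Folio} = 98.0625 and P_{Folio} = 104.6.
Then P_{Quill} = 79.25 + 0.25·104.6 = 105.4.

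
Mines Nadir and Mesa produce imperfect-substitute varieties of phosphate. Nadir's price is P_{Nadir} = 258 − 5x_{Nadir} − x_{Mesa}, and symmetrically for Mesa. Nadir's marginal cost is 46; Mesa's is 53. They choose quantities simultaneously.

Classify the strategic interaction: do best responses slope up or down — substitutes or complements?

Mine Nadir's profit: π = x_{Nadir}(258 − 5x_{Nadir} − x_{Mesa}) − 46x_{Nadir}.
∂π/∂x_{Nadir} = 212 − 10x_{Nadir} − x_{Mesa} = 0 ⇒ x_{Nadir} = 21.2 − 0.1x_{Mesa}.
The best-response slope dx_{Nadir}/dx_{Mesa} = −0.1 < 0: the reaction function is downward-sloping, so the choices are strategic substitutes.

strategic substitutes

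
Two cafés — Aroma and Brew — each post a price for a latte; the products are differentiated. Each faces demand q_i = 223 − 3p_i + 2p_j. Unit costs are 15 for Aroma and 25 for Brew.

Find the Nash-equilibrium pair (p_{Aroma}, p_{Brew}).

68.875, 72.625

Aroma's profit: π = (p_{Aroma} − 15)(223 − 3p_{Aroma} + 2p_{Brew}).
∂π/∂p_{Aroma} = 268 − 6p_{Aroma} + 2p_{Brew} = 0 ⇒ p_{Aroma} = 134/3 + (1/3)p_{Brew}.
Similarly p_{Brew} = 149/3 + (1/3)p_{Aroma}.
Solving the two reaction functions simultaneously: (1 − (1/3)(1/3))p_{Aroma} = 134/3 + (1/3)·(149/3), so (8/9)p_{Aroma} = 551/9 and p_{Aroma} = 68.875.
Then p_{Brew} = 149/3 + (1/3)·68.875 = 72.625.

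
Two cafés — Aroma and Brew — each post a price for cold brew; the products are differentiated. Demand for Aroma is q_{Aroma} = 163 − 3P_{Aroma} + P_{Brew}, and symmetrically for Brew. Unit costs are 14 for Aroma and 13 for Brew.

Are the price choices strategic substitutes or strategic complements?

Aroma's profit: π = (P_{Aroma} − 14)(163 − 3P_{Aroma} + P_{Brew}).
∂π/∂P_{Aroma} = 205 − 6P_{Aroma} + P_{Brew} = 0 ⇒ P_{Aroma} = 205/6 + (1/6)P_{Brew}.
The best-response slope dP_{Aroma}/dP_{Brew} = 1/6 > 0: the reaction function is upward-sloping, so the choices are strategic complements.

strategic complements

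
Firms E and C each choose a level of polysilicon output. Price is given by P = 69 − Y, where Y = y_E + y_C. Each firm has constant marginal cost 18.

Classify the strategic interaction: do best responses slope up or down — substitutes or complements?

strategic substitutes

Firm E's profit: π = y_E(69 − (y_E + y_C)) − 18y_E.
∂π/∂y_E = 51 − 2y_E − y_C = 0, so y_E = 25.5 − 0.5y_C.
The best-response slope dy_E/dy_C = −0.5 < 0: the reaction function is downward-sloping, so the choices are strategic substitutes.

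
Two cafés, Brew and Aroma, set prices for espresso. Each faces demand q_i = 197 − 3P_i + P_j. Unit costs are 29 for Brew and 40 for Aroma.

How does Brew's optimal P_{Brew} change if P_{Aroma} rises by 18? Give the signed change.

3

Brew's profit: π = (P_{Brew} − 29)(197 − 3P_{Brew} + P_{Aroma}).
∂π/∂P_{Brew} = 284 − 6P_{Brew} + P_{Aroma} = 0 ⇒ P_{Brew} = 142/3 + (1/6)P_{Aroma}.
The reaction-function slope is 1/6, so an 18-unit rise in P_{Aroma} moves P_{Brew} by 1/6 × 18 = 3. Brew's best response rises — the actions are strategic complements.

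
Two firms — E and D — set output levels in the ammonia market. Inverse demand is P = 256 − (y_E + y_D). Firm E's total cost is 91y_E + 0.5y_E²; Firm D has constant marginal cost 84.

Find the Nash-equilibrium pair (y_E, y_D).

31.6, 70.2

Firm E's profit: π = y_E(256 − (y_E + y_D)) − 91y_E − 0.5y_E².
∂π/∂y_E = 165 − 3y_E − y_D = 0, so y_E = 55 − (1/3)y_D.
For D: ∂π/∂y_D = 172 − 2y_D − y_E = 0 ⇒ y_D = 86 − 0.5y_E.
Plugging y_D into E's best response: y_E = 55 − (1/3)(86 − 0.5y_E) ⇒ (5/6)y_E = 79/3, so y_E = 31.6.
Then y_D = 86 − 0.5·31.6 = 70.2.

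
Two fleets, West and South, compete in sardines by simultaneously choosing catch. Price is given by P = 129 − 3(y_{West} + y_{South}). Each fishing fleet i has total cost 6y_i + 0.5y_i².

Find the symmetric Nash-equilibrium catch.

Fishing fleet West's profit: π = y_{West}(129 − 3(y_{West} + y_{South})) − 6y_{West} − 0.5y_{West}².
∂π/∂y_{West} = 123 − 7y_{West} − 3y_{South} = 0, so y_{West} = 123/7 − (3/7)y_{South}.
By symmetry y_{South} = y_{West}; substituting into the reaction function, (10/7)y_{West} = 123/7 and y_{West} = 12.3.

12.3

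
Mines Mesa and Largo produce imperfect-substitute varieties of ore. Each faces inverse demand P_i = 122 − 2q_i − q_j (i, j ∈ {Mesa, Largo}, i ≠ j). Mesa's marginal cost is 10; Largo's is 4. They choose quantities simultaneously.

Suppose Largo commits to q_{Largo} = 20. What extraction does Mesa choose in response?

Mine Mesa's profit: π = q_{Mesa}(122 − 2q_{Mesa} − q_{Largo}) − 10q_{Mesa}.
∂π/∂q_{Mesa} = 112 − 4q_{Mesa} − q_{Largo} = 0 ⇒ q_{Mesa} = 28 − 0.25q_{Largo}.
At q_{Largo} = 20: q_{Mesa} = 28 − 0.25·20 = 23.

23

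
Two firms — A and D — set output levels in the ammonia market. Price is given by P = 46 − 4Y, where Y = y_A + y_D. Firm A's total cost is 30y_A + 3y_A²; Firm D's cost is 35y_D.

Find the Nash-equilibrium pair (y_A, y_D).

0.875, 0.9375

Firm A's profit: π = y_A(46 − 4(y_A + y_D)) − 30y_A − 3y_A².
∂π/∂y_A = 16 − 14y_A − 4y_D = 0, so y_A = 8/7 − (2/7)y_D.
For D: ∂π/∂y_D = 11 − 8y_D − 4y_A = 0 ⇒ y_D = 1.375 − 0.5y_A.
Plugging y_D into A's best response: y_A = 8/7 − (2/7)(1.375 − 0.5y_A) ⇒ (6/7)y_A = 0.75, so y_A = 0.875.
Then y_D = 1.375 − 0.5·0.875 = 0.9375.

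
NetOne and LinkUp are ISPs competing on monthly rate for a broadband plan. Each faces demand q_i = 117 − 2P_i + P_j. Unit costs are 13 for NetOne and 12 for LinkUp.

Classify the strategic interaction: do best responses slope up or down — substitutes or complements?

strategic complements

NetOne's profit: π = (P_{NetOne} − 13)(117 − 2P_{NetOne} + P_{LinkUp}).
∂π/∂P_{NetOne} = 143 − 4P_{NetOne} + P_{LinkUp} = 0 ⇒ P_{NetOne} = 35.75 + 0.25P_{LinkUp}.
The best-response slope dP_{NetOne}/dP_{LinkUp} = 0.25 > 0: the reaction function is upward-sloping, so the choices are strategic complements.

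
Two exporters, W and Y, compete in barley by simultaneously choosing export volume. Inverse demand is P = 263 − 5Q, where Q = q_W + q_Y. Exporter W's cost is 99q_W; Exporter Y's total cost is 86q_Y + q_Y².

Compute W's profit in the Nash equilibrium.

Exporter W's profit: π = q_W(263 − 5(q_W + q_Y)) − 99q_W.
∂π/∂q_W = 164 − 10q_W − 5q_Y = 0, so q_W = 16.4 − 0.5q_Y.
For Y: ∂π/∂q_Y = 177 − 12q_Y − 5q_W = 0 ⇒ q_Y = 14.75 − (5/12)q_W.
Substituting the second reaction function into the first: q_W = 16.4 − 0.5(14.75 − (5/12)q_W), which gives (19/24)q_W = 9.025 ⇒ q_W = 11.4.
Then q_Y = 14.75 − (5/12)·11.4 = 10.
Price P = 263 − 5·21.4 = 156.
W's profit: (156 − 99)·11.4 = 649.8.

649.8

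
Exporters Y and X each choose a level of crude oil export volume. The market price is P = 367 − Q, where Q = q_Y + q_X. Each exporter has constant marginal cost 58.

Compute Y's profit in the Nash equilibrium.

Exporter Y's profit: π = q_Y(367 − (q_Y + q_X)) − 58q_Y.
∂π/∂q_Y = 309 − 2q_Y − q_X = 0, so q_Y = 154.5 − 0.5q_X.
Setting q_Y = q_X in the reaction function: q_Y = 154.5 − 0.5q_Y, so q_Y = 154.5 / 1.5 = 103.
Price P = 367 − 206 = 161.
Y's profit: (161 − 58)·103 = 10609.

10609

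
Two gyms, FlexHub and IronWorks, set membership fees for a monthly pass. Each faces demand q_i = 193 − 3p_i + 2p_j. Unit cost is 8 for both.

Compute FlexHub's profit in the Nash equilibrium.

FlexHub's profit: π = (p_{FlexHub} − 8)(193 − 3p_{FlexHub} + 2p_{IronWorks}).
∂π/∂p_{FlexHub} = 217 − 6p_{FlexHub} + 2p_{IronWorks} = 0 ⇒ p_{FlexHub} = 217/6 + (1/3)p_{IronWorks}.
The game is symmetric, so in equilibrium p_{IronWorks} = p_{FlexHub}: the reaction function gives (2/3)p_{FlexHub} = 217/6, hence p_{FlexHub} = 54.25.
q_{FlexHub} = 193 − 3·54.25 + 2·54.25 = 138.75.
Profit = (54.25 − 8)·138.75 = 6417.1875.

6417.1875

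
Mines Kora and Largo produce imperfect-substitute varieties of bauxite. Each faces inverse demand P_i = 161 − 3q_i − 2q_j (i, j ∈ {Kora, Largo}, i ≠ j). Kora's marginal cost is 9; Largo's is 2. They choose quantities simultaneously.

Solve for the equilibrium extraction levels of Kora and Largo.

Mine Kora's profit: π = q_{Kora}(161 − 3q_{Kora} − 2q_{Largo}) − 9q_{Kora}.
∂π/∂q_{Kora} = 152 − 6q_{Kora} − 2q_{Largo} = 0 ⇒ q_{Kora} = 76/3 − (1/3)q_{Largo}.
Similarly q_{Largo} = 26.5 − (1/3)q_{Kora}.
Substituting the second reaction function into the first: q_{Kora} = 76/3 − (1/3)(26.5 − (1/3)q_{Kora}), which gives (8/9)q_{Kora} = 16.5 ⇒ q_{Kora} = 18.5625.
Then q_{Largo} = 26.5 − (1/3)·18.5625 = 20.3125.

18.5625, 20.3125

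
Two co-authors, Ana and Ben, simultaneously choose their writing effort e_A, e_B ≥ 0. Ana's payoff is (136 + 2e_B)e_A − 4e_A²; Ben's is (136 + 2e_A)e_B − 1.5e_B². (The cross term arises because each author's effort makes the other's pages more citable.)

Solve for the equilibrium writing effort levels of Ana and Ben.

Expanding Ana's payoff: 136e_A + 2e_Be_A − 4e_A².
∂π/∂e_A = 136 + 2e_B − 8e_A = 0, so e_A = 17 + 0.25e_B.
Likewise for Ben: e_B = 136/3 + (2/3)e_A.
Plugging e_B into Ana's best response: e_A = 17 + 0.25(136/3 + (2/3)e_A) ⇒ (5/6)e_A = 85/3, so e_A = 34.
Then e_B = 136/3 + (2/3)·34 = 68.

34, 68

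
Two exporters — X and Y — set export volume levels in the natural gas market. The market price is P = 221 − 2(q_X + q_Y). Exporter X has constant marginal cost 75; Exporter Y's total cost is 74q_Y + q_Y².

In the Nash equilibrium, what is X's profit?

Exporter X's profit: π = q_X(221 − 2(q_X + q_Y)) − 75q_X.
∂π/∂q_X = 146 − 4q_X − 2q_Y = 0, so q_X = 36.5 − 0.5q_Y.
For Y: ∂π/∂q_Y = 147 − 6q_Y − 2q_X = 0 ⇒ q_Y = 24.5 − (1/3)q_X.
Substituting the second reaction function into the first: q_X = 36.5 − 0.5(24.5 − (1/3)q_X), which gives (5/6)q_X = 24.25 ⇒ q_X = 29.1.
Then q_Y = 24.5 − (1/3)·29.1 = 14.8.
Price P = 221 − 2·43.9 = 133.2.
X's profit: (133.2 − 75)·29.1 = 1693.62.

1693.62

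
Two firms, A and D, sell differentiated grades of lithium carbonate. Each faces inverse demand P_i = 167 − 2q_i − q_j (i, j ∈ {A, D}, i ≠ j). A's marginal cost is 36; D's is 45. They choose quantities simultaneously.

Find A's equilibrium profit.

Firm A's profit: π = q_A(167 − 2q_A − q_D) − 36q_A.
∂π/∂q_A = 131 − 4q_A − q_D = 0 ⇒ q_A = 32.75 − 0.25q_D.
Similarly q_D = 30.5 − 0.25q_A.
Solving the two reaction functions simultaneously: (1 − (−0.25)(−0.25))q_A = 32.75 − 0.25·30.5, so 0.9375q_A = 25.125 and q_A = 26.8.
Then q_D = 30.5 − 0.25·26.8 = 23.8.
P_A = 167 − 2·26.8 − 23.8 = 89.6.
Profit = (89.6 − 36)·26.8 = 1436.48.

1436.48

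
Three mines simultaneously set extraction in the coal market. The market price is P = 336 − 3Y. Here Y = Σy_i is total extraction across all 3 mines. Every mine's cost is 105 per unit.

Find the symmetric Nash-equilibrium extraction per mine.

A representative mine's profit is π_i = y_i(336 − 3Y) − 105y_i, with Y = y_i + Σ_{j≠i} y_j.
First-order condition: 231 − 6y_i − 3Σ_{j≠i} y_j = 0.
With identical mines, set every y_j = y: then 231 − 6y − 6y = 0, i.e. y = 231/12 = 19.25.

19.25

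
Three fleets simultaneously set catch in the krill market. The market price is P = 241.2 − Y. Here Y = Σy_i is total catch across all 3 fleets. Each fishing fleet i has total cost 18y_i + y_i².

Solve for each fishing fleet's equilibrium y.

A representative fishing fleet's profit is π_i = y_i(241.2 − Y) − 18y_i − y_i², with Y = y_i + Σ_{j≠i} y_j.
First-order condition: 223.2 − 4y_i − Σ_{j≠i} y_j = 0.
With identical fishing fleets, set every y_j = y: then 223.2 − 4y − 2y = 0, i.e. y = 223.2/6 = 37.2.

37.2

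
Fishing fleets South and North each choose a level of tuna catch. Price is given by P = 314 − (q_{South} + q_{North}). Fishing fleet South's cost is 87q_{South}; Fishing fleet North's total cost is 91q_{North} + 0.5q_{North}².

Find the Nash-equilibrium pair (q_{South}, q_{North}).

Fishing fleet South's profit: π = q_{South}(314 − (q_{South} + q_{North})) − 87q_{South}.
∂π/∂q_{South} = 227 − 2q_{South} − q_{North} = 0, so q_{South} = 113.5 − 0.5q_{North}.
For North: ∂π/∂q_{North} = 223 − 3q_{North} − q_{South} = 0 ⇒ q_{North} = 223/3 − (1/3)q_{South}.
Solving the two reaction functions simultaneously: (1 − (−0.5)(−1/3))q_{South} = 113.5 − 0.5·(223/3), so (5/6)q_{South} = 229/3 and q_{South} = 91.6.
Then q_{North} = 223/3 − (1/3)·91.6 = 43.8.

91.6, 43.8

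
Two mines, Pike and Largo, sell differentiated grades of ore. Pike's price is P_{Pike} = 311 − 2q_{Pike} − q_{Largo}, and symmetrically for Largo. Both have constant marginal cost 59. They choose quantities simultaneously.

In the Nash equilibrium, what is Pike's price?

159.8

Mine Pike's profit: π = q_{Pike}(311 − 2q_{Pike} − q_{Largo}) − 59q_{Pike}.
∂π/∂q_{Pike} = 252 − 4q_{Pike} − q_{Largo} = 0 ⇒ q_{Pike} = 63 − 0.25q_{Largo}.
Setting q_{Pike} = q_{Largo} in the reaction function: q_{Pike} = 63 − 0.25q_{Pike}, so q_{Pike} = 63 / 1.25 = 50.4.
P_{Pike} = 311 − 2·50.4 − 50.4 = 159.8.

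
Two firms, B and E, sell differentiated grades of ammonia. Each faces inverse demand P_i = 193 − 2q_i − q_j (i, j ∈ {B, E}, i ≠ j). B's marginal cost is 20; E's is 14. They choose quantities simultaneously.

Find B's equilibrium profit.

2339.28

Firm B's profit: π = q_B(193 − 2q_B − q_E) − 20q_B.
∂π/∂q_B = 173 − 4q_B − q_E = 0 ⇒ q_B = 43.25 − 0.25q_E.
Similarly q_E = 44.75 − 0.25q_B.
Plugging q_E into B's best response: q_B = 43.25 − 0.25(44.75 − 0.25q_B) ⇒ 0.9375q_B = 32.0625, so q_B = 34.2.
Then q_E = 44.75 − 0.25·34.2 = 36.2.
P_B = 193 − 2·34.2 − 36.2 = 88.4.
Profit = (88.4 − 20)·34.2 = 2339.28.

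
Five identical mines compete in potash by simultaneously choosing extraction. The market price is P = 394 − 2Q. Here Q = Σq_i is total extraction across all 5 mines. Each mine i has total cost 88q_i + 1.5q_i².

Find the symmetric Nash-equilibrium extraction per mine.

20.4

A representative mine's profit is π_i = q_i(394 − 2Q) − 88q_i − 1.5q_i², with Q = q_i + Σ_{j≠i} q_j.
First-order condition: 306 − 7q_i − 2Σ_{j≠i} q_j = 0.
In a symmetric equilibrium every mine chooses the same q, so Σ_{j≠i} q_j = 4q. The condition becomes 306 − 15q = 0, giving q = 306/15 = 20.4.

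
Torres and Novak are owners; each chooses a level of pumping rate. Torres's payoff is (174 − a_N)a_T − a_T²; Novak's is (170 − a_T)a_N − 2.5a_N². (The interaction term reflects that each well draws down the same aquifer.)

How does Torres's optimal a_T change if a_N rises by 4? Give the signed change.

Expanding Torres's payoff: 174a_T − a_Na_T − a_T².
∂π/∂a_T = 174 − a_N − 2a_T = 0, so a_T = 87 − 0.5a_N.
The reaction-function slope is −0.5, so a 4-unit rise in a_N moves a_T by −0.5 × 4 = −2. Torres's best response falls — the actions are strategic substitutes.

-2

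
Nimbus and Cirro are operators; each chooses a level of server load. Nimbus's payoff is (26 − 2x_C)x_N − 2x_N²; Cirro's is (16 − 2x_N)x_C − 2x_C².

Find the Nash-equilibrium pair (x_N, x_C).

Expanding Nimbus's payoff: 26x_N − 2x_Cx_N − 2x_N².
∂π/∂x_N = 26 − 2x_C − 4x_N = 0, so x_N = 6.5 − 0.5x_C.
Likewise for Cirro: x_C = 4 − 0.5x_N.
Substituting the second reaction function into the first: x_N = 6.5 − 0.5(4 − 0.5x_N), which gives 0.75x_N = 4.5 ⇒ x_N = 6.
Then x_C = 4 − 0.5·6 = 1.

6, 1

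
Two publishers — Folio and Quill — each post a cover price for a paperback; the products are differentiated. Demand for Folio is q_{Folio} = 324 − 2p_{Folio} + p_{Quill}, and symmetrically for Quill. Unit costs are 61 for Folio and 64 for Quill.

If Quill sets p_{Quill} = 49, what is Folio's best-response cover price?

123.75

Folio's profit: π = (p_{Folio} − 61)(324 − 2p_{Folio} + p_{Quill}).
∂π/∂p_{Folio} = 446 − 4p_{Folio} + p_{Quill} = 0 ⇒ p_{Folio} = 111.5 + 0.25p_{Quill}.
At p_{Quill} = 49: p_{Folio} = 111.5 + 0.25·49 = 123.75.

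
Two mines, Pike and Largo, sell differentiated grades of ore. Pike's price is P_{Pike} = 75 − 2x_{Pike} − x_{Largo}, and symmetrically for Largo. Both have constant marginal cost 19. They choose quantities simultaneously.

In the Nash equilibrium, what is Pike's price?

41.4

Mine Pike's profit: π = x_{Pike}(75 − 2x_{Pike} − x_{Largo}) − 19x_{Pike}.
∂π/∂x_{Pike} = 56 − 4x_{Pike} − x_{Largo} = 0 ⇒ x_{Pike} = 14 − 0.25x_{Largo}.
By symmetry x_{Largo} = x_{Pike}; substituting into the reaction function, 1.25x_{Pike} = 14 and x_{Pike} = 11.2.
P_{Pike} = 75 − 2·11.2 − 11.2 = 41.4.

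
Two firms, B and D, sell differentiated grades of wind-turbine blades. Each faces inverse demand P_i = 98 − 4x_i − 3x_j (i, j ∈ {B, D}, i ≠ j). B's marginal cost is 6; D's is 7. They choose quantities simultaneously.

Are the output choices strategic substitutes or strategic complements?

Firm B's profit: π = x_B(98 − 4x_B − 3x_D) − 6x_B.
∂π/∂x_B = 92 − 8x_B − 3x_D = 0 ⇒ x_B = 11.5 − 0.375x_D.
The best-response slope dx_B/dx_D = −0.375 < 0: the reaction function is downward-sloping, so the choices are strategic substitutes.

strategic substitutes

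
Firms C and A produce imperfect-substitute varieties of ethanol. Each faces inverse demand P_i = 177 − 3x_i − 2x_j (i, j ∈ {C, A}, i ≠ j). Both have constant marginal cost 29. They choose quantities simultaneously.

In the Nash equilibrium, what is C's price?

Firm C's profit: π = x_C(177 − 3x_C − 2x_A) − 29x_C.
∂π/∂x_C = 148 − 6x_C − 2x_A = 0 ⇒ x_C = 74/3 − (1/3)x_A.
Setting x_C = x_A in the reaction function: x_C = 74/3 − (1/3)x_C, so x_C = (74/3) / (4/3) = 18.5.
P_C = 177 − 3·18.5 − 2·18.5 = 84.5.

84.5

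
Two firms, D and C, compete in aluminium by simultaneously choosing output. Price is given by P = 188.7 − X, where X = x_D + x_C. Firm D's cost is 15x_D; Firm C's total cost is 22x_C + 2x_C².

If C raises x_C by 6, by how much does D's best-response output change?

Firm D's profit: π = x_D(188.7 − (x_D + x_C)) − 15x_D.
∂π/∂x_D = 173.7 − 2x_D − x_C = 0, so x_D = 86.85 − 0.5x_C.
The reaction-function slope is −0.5, so a 6-unit rise in x_C moves x_D by −0.5 × 6 = −3. D's best response falls — the actions are strategic substitutes.

-3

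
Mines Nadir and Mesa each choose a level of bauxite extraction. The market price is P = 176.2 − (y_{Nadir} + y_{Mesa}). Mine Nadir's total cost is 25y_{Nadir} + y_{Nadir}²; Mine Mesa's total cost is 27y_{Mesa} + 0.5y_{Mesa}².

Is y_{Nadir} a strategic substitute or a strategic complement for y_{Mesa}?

strategic substitutes

Mine Nadir's profit: π = y_{Nadir}(176.2 − (y_{Nadir} + y_{Mesa})) − 25y_{Nadir} − y_{Nadir}².
∂π/∂y_{Nadir} = 151.2 − 4y_{Nadir} − y_{Mesa} = 0, so y_{Nadir} = 37.8 − 0.25y_{Mesa}.
The best-response slope dy_{Nadir}/dy_{Mesa} = −0.25 < 0: the reaction function is downward-sloping, so the choices are strategic substitutes.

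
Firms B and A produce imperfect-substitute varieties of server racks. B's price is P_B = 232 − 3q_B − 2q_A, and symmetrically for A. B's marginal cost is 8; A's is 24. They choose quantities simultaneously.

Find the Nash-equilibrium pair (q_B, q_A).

29, 25

Firm B's profit: π = q_B(232 − 3q_B − 2q_A) − 8q_B.
∂π/∂q_B = 224 − 6q_B − 2q_A = 0 ⇒ q_B = 112/3 − (1/3)q_A.
Similarly q_A = 104/3 − (1/3)q_B.
Substituting the second reaction function into the first: q_B = 112/3 − (1/3)(104/3 − (1/3)q_B), which gives (8/9)q_B = 232/9 ⇒ q_B = 29.
Then q_A = 104/3 − (1/3)·29 = 25.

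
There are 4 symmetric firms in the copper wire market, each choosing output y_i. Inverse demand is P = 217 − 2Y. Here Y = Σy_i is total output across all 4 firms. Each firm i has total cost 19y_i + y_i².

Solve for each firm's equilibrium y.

16.5

A representative firm's profit is π_i = y_i(217 − 2Y) − 19y_i − y_i², with Y = y_i + Σ_{j≠i} y_j.
First-order condition: 198 − 6y_i − 2Σ_{j≠i} y_j = 0.
In a symmetric equilibrium every firm chooses the same y, so Σ_{j≠i} y_j = 3y. The condition becomes 198 − 12y = 0, giving y = 198/12 = 16.5.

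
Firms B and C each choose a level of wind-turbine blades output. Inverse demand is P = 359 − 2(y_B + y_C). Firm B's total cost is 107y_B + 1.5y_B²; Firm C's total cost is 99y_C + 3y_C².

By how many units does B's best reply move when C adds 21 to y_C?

-6

Firm B's profit: π = y_B(359 − 2(y_B + y_C)) − 107y_B − 1.5y_B².
∂π/∂y_B = 252 − 7y_B − 2y_C = 0, so y_B = 36 − (2/7)y_C.
The reaction-function slope is −2/7, so a 21-unit rise in y_C moves y_B by −2/7 × 21 = −6. B's best response falls — the actions are strategic substitutes.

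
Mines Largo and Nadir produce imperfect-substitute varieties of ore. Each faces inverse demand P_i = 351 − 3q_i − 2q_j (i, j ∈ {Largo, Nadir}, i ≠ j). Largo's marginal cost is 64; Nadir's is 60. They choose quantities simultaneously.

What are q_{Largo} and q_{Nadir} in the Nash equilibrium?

Mine Largo's profit: π = q_{Largo}(351 − 3q_{Largo} − 2q_{Nadir}) − 64q_{Largo}.
∂π/∂q_{Largo} = 287 − 6q_{Largo} − 2q_{Nadir} = 0 ⇒ q_{Largo} = 287/6 − (1/3)q_{Nadir}.
Similarly q_{Nadir} = 48.5 − (1/3)q_{Largo}.
Plugging q_{Nadir} into Largo's best response: q_{Largo} = 287/6 − (1/3)(48.5 − (1/3)q_{Largo}) ⇒ (8/9)q_{Largo} = 95/3, so q_{Largo} = 35.625.
Then q_{Nadir} = 48.5 − (1/3)·35.625 = 36.625.

35.625, 36.625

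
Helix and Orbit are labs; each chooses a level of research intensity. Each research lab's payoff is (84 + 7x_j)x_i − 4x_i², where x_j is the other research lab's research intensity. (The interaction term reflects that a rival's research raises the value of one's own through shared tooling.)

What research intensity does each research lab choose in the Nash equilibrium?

84

Helix's payoff is (84 + 7x_O)x_H − 4x_H².
∂π/∂x_H = 84 + 7x_O − 8x_H = 0, so x_H = 10.5 + 0.875x_O.
By symmetry x_O = x_H; substituting into the reaction function, 0.125x_H = 10.5 and x_H = 84.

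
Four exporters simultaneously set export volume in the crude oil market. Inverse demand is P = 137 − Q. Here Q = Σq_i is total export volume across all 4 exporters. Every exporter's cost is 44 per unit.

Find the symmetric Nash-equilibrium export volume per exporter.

A representative exporter's profit is π_i = q_i(137 − Q) − 44q_i, with Q = q_i + Σ_{j≠i} q_j.
First-order condition: 93 − 2q_i − Σ_{j≠i} q_j = 0.
Imposing symmetry (q_j = q for all j) turns Σ_{j≠i} q_j into 3q, so 93 = 5q and q = 18.6.

18.6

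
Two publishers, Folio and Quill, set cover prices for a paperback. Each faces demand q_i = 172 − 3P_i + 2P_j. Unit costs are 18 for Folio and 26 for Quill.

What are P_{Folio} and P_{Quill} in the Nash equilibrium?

Folio's profit: π = (P_{Folio} − 18)(172 − 3P_{Folio} + 2P_{Quill}).
∂π/∂P_{Folio} = 226 − 6P_{Folio} + 2P_{Quill} = 0 ⇒ P_{Folio} = 113/3 + (1/3)P_{Quill}.
Similarly P_{Quill} = 125/3 + (1/3)P_{Folio}.
Substituting the second reaction function into the first: P_{Folio} = 113/3 + (1/3)(125/3 + (1/3)P_{Folio}), which gives (8/9)P_{Folio} = 464/9 ⇒ P_{Folio} = 58.
Then P_{Quill} = 125/3 + (1/3)·58 = 61.

58, 61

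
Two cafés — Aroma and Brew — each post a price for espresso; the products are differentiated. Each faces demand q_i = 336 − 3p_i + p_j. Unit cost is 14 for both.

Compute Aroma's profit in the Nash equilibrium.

Aroma's profit: π = (p_{Aroma} − 14)(336 − 3p_{Aroma} + p_{Brew}).
∂π/∂p_{Aroma} = 378 − 6p_{Aroma} + p_{Brew} = 0 ⇒ p_{Aroma} = 63 + (1/6)p_{Brew}.
The game is symmetric, so in equilibrium p_{Brew} = p_{Aroma}: the reaction function gives (5/6)p_{Aroma} = 63, hence p_{Aroma} = 75.6.
q_{Aroma} = 336 − 3·75.6 + 75.6 = 184.8.
Profit = (75.6 − 14)·184.8 = 11383.68.

11383.68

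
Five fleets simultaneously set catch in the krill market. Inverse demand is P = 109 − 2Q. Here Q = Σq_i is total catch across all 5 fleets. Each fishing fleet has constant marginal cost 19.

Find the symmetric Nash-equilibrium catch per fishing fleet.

A representative fishing fleet's profit is π_i = q_i(109 − 2Q) − 19q_i, with Q = q_i + Σ_{j≠i} q_j.
First-order condition: 90 − 4q_i − 2Σ_{j≠i} q_j = 0.
With identical fishing fleets, set every q_j = q: then 90 − 4q − 8q = 0, i.e. q = 90/12 = 7.5.

7.5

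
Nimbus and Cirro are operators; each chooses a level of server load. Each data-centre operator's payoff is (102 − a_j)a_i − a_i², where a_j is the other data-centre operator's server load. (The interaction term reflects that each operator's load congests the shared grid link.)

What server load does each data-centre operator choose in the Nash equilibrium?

34

Nimbus's payoff is (102 − a_C)a_N − a_N².
∂π/∂a_N = 102 − a_C − 2a_N = 0, so a_N = 51 − 0.5a_C.
By symmetry a_C = a_N; substituting into the reaction function, 1.5a_N = 51 and a_N = 34.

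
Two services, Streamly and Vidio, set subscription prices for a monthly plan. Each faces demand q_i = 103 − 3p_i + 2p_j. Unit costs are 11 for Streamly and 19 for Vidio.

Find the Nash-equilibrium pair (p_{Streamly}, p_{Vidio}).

35.5, 38.5

Streamly's profit: π = (p_{Streamly} − 11)(103 − 3p_{Streamly} + 2p_{Vidio}).
∂π/∂p_{Streamly} = 136 − 6p_{Streamly} + 2p_{Vidio} = 0 ⇒ p_{Streamly} = 68/3 + (1/3)p_{Vidio}.
Similarly p_{Vidio} = 80/3 + (1/3)p_{Streamly}.
Plugging p_{Vidio} into Streamly's best response: p_{Streamly} = 68/3 + (1/3)(80/3 + (1/3)p_{Streamly}) ⇒ (8/9)p_{Streamly} = 284/9, so p_{Streamly} = 35.5.
Then p_{Vidio} = 80/3 + (1/3)·35.5 = 38.5.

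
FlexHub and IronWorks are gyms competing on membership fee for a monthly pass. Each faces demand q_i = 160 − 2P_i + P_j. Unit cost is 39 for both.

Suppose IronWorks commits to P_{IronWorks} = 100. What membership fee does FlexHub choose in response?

84.5

FlexHub's profit: π = (P_{FlexHub} − 39)(160 − 2P_{FlexHub} + P_{IronWorks}).
∂π/∂P_{FlexHub} = 238 − 4P_{FlexHub} + P_{IronWorks} = 0 ⇒ P_{FlexHub} = 59.5 + 0.25P_{IronWorks}.
At P_{IronWorks} = 100: P_{FlexHub} = 59.5 + 0.25·100 = 84.5.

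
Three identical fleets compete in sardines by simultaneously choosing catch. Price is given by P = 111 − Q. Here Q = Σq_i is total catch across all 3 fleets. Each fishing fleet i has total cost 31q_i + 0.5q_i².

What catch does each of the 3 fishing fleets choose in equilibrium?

16

A representative fishing fleet's profit is π_i = q_i(111 − Q) − 31q_i − 0.5q_i², with Q = q_i + Σ_{j≠i} q_j.
First-order condition: 80 − 3q_i − Σ_{j≠i} q_j = 0.
Imposing symmetry (q_j = q for all j) turns Σ_{j≠i} q_j into 2q, so 80 = 5q and q = 16.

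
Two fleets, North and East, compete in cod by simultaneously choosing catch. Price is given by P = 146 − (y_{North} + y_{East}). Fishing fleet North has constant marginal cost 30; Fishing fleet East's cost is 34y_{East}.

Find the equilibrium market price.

Fishing fleet North's profit: π = y_{North}(146 − (y_{North} + y_{East})) − 30y_{North}.
∂π/∂y_{North} = 116 − 2y_{North} − y_{East} = 0, so y_{North} = 58 − 0.5y_{East}.
By the same steps for East: y_{East} = 56 − 0.5y_{North}.
Solving the two reaction functions simultaneously: (1 − (−0.5)(−0.5))y_{North} = 58 − 0.5·56, so 0.75y_{North} = 30 and y_{North} = 40.
Then y_{East} = 56 − 0.5·40 = 36.
Equilibrium price: P = 146 − 76 = 70.

70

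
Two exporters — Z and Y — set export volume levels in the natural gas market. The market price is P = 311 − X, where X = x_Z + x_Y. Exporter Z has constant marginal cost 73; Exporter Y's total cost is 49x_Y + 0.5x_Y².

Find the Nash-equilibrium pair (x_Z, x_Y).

90.4, 57.2

Exporter Z's profit: π = x_Z(311 − (x_Z + x_Y)) − 73x_Z.
∂π/∂x_Z = 238 − 2x_Z − x_Y = 0, so x_Z = 119 − 0.5x_Y.
For Y: ∂π/∂x_Y = 262 − 3x_Y − x_Z = 0 ⇒ x_Y = 262/3 − (1/3)x_Z.
Substituting the second reaction function into the first: x_Z = 119 − 0.5(262/3 − (1/3)x_Z), which gives (5/6)x_Z = 226/3 ⇒ x_Z = 90.4.
Then x_Y = 262/3 − (1/3)·90.4 = 57.2.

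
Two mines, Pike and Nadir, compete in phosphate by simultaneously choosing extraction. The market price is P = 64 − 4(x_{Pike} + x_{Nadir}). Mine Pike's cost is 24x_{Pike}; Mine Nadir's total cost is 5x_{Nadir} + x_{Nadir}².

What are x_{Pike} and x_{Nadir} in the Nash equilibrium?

2.5625, 4.875

Mine Pike's profit: π = x_{Pike}(64 − 4(x_{Pike} + x_{Nadir})) − 24x_{Pike}.
∂π/∂x_{Pike} = 40 − 8x_{Pike} − 4x_{Nadir} = 0, so x_{Pike} = 5 − 0.5x_{Nadir}.
For Nadir: ∂π/∂x_{Nadir} = 59 − 10x_{Nadir} − 4x_{Pike} = 0 ⇒ x_{Nadir} = 5.9 − 0.4x_{Pike}.
Plugging x_{Nadir} into Pike's best response: x_{Pike} = 5 − 0.5(5.9 − 0.4x_{Pike}) ⇒ 0.8x_{Pike} = 2.05, so x_{Pike} = 2.5625.
Then x_{Nadir} = 5.9 − 0.4·2.5625 = 4.875.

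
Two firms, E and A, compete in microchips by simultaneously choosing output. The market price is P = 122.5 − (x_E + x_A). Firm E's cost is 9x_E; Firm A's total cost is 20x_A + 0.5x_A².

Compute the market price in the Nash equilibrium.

Firm E's profit: π = x_E(122.5 − (x_E + x_A)) − 9x_E.
∂π/∂x_E = 113.5 − 2x_E − x_A = 0, so x_E = 56.75 − 0.5x_A.
For A: ∂π/∂x_A = 102.5 − 3x_A − x_E = 0 ⇒ x_A = 205/6 − (1/3)x_E.
Substituting the second reaction function into the first: x_E = 56.75 − 0.5(205/6 − (1/3)x_E), which gives (5/6)x_E = 119/3 ⇒ x_E = 47.6.
Then x_A = 205/6 − (1/3)·47.6 = 18.3.
Equilibrium price: P = 122.5 − 65.9 = 56.6.

56.6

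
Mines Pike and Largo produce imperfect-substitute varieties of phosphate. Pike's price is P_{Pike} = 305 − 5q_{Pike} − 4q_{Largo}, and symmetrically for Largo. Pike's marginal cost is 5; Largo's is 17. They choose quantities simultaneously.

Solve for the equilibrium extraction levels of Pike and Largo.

22, 20

Mine Pike's profit: π = q_{Pike}(305 − 5q_{Pike} − 4q_{Largo}) − 5q_{Pike}.
∂π/∂q_{Pike} = 300 − 10q_{Pike} − 4q_{Largo} = 0 ⇒ q_{Pike} = 30 − 0.4q_{Largo}.
Similarly q_{Largo} = 28.8 − 0.4q_{Pike}.
Substituting the second reaction function into the first: q_{Pike} = 30 − 0.4(28.8 − 0.4q_{Pike}), which gives 0.84q_{Pike} = 18.48 ⇒ q_{Pike} = 22.
Then q_{Largo} = 28.8 − 0.4·22 = 20.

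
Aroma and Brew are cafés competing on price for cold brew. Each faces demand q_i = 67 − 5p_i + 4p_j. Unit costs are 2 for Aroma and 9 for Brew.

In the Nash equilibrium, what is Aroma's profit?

Aroma's profit: π = (p_{Aroma} − 2)(67 − 5p_{Aroma} + 4p_{Brew}).
∂π/∂p_{Aroma} = 77 − 10p_{Aroma} + 4p_{Brew} = 0 ⇒ p_{Aroma} = 7.7 + 0.4p_{Brew}.
Similarly p_{Brew} = 11.2 + 0.4p_{Aroma}.
Solving the two reaction functions simultaneously: (1 − (0.4)(0.4))p_{Aroma} = 7.7 + 0.4·11.2, so 0.84p_{Aroma} = 12.18 and p_{Aroma} = 14.5.
Then p_{Brew} = 11.2 + 0.4·14.5 = 17.
q_{Aroma} = 67 − 5·14.5 + 4·17 = 62.5.
Profit = (14.5 − 2)·62.5 = 781.25.

781.25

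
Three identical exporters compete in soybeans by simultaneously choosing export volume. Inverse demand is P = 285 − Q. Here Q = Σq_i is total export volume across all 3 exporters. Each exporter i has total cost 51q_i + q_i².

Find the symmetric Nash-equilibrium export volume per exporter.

39

A representative exporter's profit is π_i = q_i(285 − Q) − 51q_i − q_i², with Q = q_i + Σ_{j≠i} q_j.
First-order condition: 234 − 4q_i − Σ_{j≠i} q_j = 0.
Imposing symmetry (q_j = q for all j) turns Σ_{j≠i} q_j into 2q, so 234 = 6q and q = 39.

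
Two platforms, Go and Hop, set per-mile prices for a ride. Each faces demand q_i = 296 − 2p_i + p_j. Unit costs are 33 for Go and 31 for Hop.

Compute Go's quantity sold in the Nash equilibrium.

Go's profit: π = (p_{Go} − 33)(296 − 2p_{Go} + p_{Hop}).
∂π/∂p_{Go} = 362 − 4p_{Go} + p_{Hop} = 0 ⇒ p_{Go} = 90.5 + 0.25p_{Hop}.
Similarly p_{Hop} = 89.5 + 0.25p_{Go}.
Solving the two reaction functions simultaneously: (1 − (0.25)(0.25))p_{Go} = 90.5 + 0.25·89.5, so 0.9375p_{Go} = 112.875 and p_{Go} = 120.4.
Then p_{Hop} = 89.5 + 0.25·120.4 = 119.6.
q_{Go} = 296 − 2·120.4 + 119.6 = 174.8.

174.8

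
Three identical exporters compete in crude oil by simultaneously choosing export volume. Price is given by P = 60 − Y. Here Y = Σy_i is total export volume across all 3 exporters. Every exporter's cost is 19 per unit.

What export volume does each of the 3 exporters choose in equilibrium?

10.25

A representative exporter's profit is π_i = y_i(60 − Y) − 19y_i, with Y = y_i + Σ_{j≠i} y_j.
First-order condition: 41 − 2y_i − Σ_{j≠i} y_j = 0.
In a symmetric equilibrium every exporter chooses the same y, so Σ_{j≠i} y_j = 2y. The condition becomes 41 − 4y = 0, giving y = 41/4 = 10.25.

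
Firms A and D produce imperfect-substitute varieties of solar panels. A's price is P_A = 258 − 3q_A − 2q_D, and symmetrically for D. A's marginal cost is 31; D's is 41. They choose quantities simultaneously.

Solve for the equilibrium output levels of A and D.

Firm A's profit: π = q_A(258 − 3q_A − 2q_D) − 31q_A.
∂π/∂q_A = 227 − 6q_A − 2q_D = 0 ⇒ q_A = 227/6 − (1/3)q_D.
Similarly q_D = 217/6 − (1/3)q_A.
Plugging q_D into A's best response: q_A = 227/6 − (1/3)(217/6 − (1/3)q_A) ⇒ (8/9)q_A = 232/9, so q_A = 29.
Then q_D = 217/6 − (1/3)·29 = 26.5.

29, 26.5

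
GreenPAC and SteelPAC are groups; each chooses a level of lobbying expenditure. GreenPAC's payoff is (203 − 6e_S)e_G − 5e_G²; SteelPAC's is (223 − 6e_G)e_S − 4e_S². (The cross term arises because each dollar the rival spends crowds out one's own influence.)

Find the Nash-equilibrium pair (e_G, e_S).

6.5, 23

Expanding GreenPAC's payoff: 203e_G − 6e_Se_G − 5e_G².
∂π/∂e_G = 203 − 6e_S − 10e_G = 0, so e_G = 20.3 − 0.6e_S.
Likewise for SteelPAC: e_S = 27.875 − 0.75e_G.
Substituting the second reaction function into the first: e_G = 20.3 − 0.6(27.875 − 0.75e_G), which gives 0.55e_G = 3.575 ⇒ e_G = 6.5.
Then e_S = 27.875 − 0.75·6.5 = 23.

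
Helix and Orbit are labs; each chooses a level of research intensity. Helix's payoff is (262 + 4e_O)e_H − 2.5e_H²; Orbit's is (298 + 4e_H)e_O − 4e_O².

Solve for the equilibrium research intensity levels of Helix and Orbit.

Expanding Helix's payoff: 262e_H + 4e_Oe_H − 2.5e_H².
∂π/∂e_H = 262 + 4e_O − 5e_H = 0, so e_H = 52.4 + 0.8e_O.
Likewise for Orbit: e_O = 37.25 + 0.5e_H.
Plugging e_O into Helix's best response: e_H = 52.4 + 0.8(37.25 + 0.5e_H) ⇒ 0.6e_H = 82.2, so e_H = 137.
Then e_O = 37.25 + 0.5·137 = 105.75.

137, 105.75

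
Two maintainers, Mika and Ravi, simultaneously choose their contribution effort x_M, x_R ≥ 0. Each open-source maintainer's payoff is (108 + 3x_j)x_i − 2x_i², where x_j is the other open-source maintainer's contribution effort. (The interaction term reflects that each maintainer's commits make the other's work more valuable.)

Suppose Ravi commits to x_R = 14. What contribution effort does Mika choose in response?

Mika's payoff is (108 + 3x_R)x_M − 2x_M².
∂π/∂x_M = 108 + 3x_R − 4x_M = 0, so x_M = 27 + 0.75x_R.
At x_R = 14: x_M = 27 + 0.75·14 = 37.5.

37.5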